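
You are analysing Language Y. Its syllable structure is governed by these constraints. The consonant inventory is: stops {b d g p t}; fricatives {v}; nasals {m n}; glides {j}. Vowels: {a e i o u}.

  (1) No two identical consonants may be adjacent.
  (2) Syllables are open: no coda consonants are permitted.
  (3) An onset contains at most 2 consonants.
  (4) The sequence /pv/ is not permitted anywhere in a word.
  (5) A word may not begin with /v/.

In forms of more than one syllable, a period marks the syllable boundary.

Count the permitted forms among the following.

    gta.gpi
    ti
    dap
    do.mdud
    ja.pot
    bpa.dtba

2

gta.gpi — σ1 onset /gt/ (2C), coda /∅/ ok; σ2 onset /gp/ (2C), coda /∅/ ok → permitted
ti — σ1 onset /t/, coda /∅/ ok → permitted
dap — violates constraint 2: syllable 1 coda /p/ has 1 consonant (> 0) → not permitted
do.mdud — violates constraint 2: syllable 2 coda /d/ has 1 consonant (> 0) → not permitted
ja.pot — violates constraint 2: syllable 2 coda /t/ has 1 consonant (> 0) → not permitted
bpa.dtba — violates constraint 3: syllable 2 onset /dtb/ has 3 consonants (> 2) → not permitted
Permitted: gta.gpi, ti → 2.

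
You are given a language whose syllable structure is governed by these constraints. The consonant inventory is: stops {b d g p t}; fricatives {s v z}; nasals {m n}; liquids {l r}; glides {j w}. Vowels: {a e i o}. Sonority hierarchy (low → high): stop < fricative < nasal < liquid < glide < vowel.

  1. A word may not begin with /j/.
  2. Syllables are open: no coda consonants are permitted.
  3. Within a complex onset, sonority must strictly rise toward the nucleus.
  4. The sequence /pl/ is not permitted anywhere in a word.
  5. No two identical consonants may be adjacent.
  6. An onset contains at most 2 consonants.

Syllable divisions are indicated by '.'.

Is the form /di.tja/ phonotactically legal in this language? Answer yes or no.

yes

/di.tja/ — σ1 onset /d/, coda /∅/ ok; σ2 onset /tj/ (1→5 rises), coda /∅/ ok → phonotactically legal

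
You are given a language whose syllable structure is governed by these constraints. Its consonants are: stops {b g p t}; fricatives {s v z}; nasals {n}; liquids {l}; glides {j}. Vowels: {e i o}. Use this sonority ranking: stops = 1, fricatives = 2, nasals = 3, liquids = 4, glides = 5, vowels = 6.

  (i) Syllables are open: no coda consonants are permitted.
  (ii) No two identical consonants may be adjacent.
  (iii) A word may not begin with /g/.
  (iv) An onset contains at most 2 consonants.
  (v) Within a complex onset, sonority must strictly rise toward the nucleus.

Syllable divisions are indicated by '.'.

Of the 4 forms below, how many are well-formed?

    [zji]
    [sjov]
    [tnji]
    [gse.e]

1

[zji] — σ1 onset /zj/ (2→5 rises), coda /∅/ ok → well-formed
[sjov] — violates constraint (i): syllable 1 coda /v/ has 1 consonant (> 0) → ill-formed
[tnji] — violates constraint (iv): syllable 1 onset /tnj/ has 3 consonants (> 2) → ill-formed
[gse.e] — violates constraint (iii): word begins with /g/ → ill-formed
Well-formed: [zji] → 1.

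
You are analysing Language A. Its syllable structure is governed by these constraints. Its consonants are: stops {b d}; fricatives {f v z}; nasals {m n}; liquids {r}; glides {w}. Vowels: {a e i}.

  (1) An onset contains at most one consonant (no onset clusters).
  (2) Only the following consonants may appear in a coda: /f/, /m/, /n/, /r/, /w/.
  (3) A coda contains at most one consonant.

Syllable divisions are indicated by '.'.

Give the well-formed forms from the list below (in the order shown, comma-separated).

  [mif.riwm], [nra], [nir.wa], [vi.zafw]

[mif.riwm] — violates constraint 3: syllable 2 coda /wm/ has 2 consonants (> 1) → ill-formed
[nra] — violates constraint 1: syllable 1 onset /nr/ has 2 consonants (> 1) → ill-formed
[nir.wa] — σ1 onset /n/, coda /r/ ok; σ2 onset /w/, coda /∅/ ok → well-formed
[vi.zafw] — violates constraint 3: syllable 2 coda /fw/ has 2 consonants (> 1) → ill-formed

[nir.wa]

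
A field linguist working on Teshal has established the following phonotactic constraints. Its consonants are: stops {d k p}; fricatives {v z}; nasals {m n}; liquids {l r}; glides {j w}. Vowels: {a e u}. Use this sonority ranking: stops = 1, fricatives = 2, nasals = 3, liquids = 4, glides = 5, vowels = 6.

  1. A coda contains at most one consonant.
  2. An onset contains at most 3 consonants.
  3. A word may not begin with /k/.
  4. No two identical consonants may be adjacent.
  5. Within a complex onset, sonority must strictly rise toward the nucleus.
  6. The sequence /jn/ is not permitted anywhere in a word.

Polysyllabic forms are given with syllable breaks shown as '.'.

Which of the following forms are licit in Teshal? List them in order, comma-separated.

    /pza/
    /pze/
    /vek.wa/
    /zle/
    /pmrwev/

/pza/, /pze/, /vek.wa/, /zle/

/pza/ — σ1 onset /pz/ (1→2 rises), coda /∅/ ok → licit
/pze/ — σ1 onset /pz/ (1→2 rises), coda /∅/ ok → licit
/vek.wa/ — σ1 onset /v/, coda /k/ ok; σ2 onset /w/, coda /∅/ ok → licit
/zle/ — σ1 onset /zl/ (2→4 rises), coda /∅/ ok → licit
/pmrwev/ — violates constraint 2: syllable 1 onset /pmrw/ has 4 consonants (> 3) → illicit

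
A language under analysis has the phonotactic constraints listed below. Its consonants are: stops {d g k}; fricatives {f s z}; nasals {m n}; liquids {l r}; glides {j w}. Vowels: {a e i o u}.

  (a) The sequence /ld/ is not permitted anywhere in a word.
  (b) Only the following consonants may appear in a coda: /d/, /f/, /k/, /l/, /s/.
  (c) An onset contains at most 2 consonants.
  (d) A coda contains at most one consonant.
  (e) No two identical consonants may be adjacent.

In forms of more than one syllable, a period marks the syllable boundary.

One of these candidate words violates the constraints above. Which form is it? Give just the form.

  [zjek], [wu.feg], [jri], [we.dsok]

[zjek] — σ1 onset /zj/ (2C), coda /k/ ok → well-formed
[wu.feg] — violates constraint (b): syllable 2 coda contains /g/, which is not a licensed coda consonant → ill-formed
[jri] — σ1 onset /jr/ (2C), coda /∅/ ok → well-formed
[we.dsok] — σ1 onset /w/, coda /∅/ ok; σ2 onset /ds/ (2C), coda /k/ ok → well-formed

[wu.feg]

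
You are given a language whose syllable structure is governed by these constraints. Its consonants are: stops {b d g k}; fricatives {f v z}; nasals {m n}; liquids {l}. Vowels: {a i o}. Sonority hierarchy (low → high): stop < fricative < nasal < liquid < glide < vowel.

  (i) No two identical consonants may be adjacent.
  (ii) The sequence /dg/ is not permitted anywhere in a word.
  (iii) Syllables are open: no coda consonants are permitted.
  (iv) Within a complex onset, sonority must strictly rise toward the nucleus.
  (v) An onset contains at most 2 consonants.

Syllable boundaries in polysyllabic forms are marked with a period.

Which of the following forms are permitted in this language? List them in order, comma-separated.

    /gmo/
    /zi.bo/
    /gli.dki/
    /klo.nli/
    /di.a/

/gmo/, /zi.bo/, /klo.nli/, /di.a/

/gmo/ — σ1 onset /gm/ (1→3 rises), coda /∅/ ok → permitted
/zi.bo/ — σ1 onset /z/, coda /∅/ ok; σ2 onset /b/, coda /∅/ ok → permitted
/gli.dki/ — violates constraint (iv): syllable 2 onset /dk/: /d/ (stop, 1) → /k/ (stop, 1) does not rise → not permitted
/klo.nli/ — σ1 onset /kl/ (1→4 rises), coda /∅/ ok; σ2 onset /nl/ (3→4 rises), coda /∅/ ok → permitted
/di.a/ — σ1 onset /d/, coda /∅/ ok; σ2 onset /∅/, coda /∅/ ok → permitted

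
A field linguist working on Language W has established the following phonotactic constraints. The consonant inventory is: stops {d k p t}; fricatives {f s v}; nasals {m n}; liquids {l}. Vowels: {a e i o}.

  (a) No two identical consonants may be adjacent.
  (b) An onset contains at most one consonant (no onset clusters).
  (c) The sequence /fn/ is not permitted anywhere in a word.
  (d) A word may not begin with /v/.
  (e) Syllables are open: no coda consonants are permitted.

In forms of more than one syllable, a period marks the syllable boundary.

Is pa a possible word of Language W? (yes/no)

pa — σ1 onset /p/, coda /∅/ ok → licit

yes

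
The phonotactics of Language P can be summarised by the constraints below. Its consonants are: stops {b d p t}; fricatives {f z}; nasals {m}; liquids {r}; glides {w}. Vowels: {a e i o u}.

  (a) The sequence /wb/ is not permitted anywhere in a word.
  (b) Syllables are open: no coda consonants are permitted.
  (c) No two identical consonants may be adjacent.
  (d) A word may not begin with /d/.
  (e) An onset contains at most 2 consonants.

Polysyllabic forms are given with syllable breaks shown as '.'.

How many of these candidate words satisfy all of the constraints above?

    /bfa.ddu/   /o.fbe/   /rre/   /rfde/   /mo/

/bfa.ddu/ — violates constraint (c): adjacent identical consonants /dd/ → illicit
/o.fbe/ — σ1 onset /∅/, coda /∅/ ok; σ2 onset /fb/ (2C), coda /∅/ ok → licit
/rre/ — violates constraint (c): adjacent identical consonants /rr/ → illicit
/rfde/ — violates constraint (e): syllable 1 onset /rfd/ has 3 consonants (> 2) → illicit
/mo/ — σ1 onset /m/, coda /∅/ ok → licit
Licit: /o.fbe/, /mo/ → 2.

2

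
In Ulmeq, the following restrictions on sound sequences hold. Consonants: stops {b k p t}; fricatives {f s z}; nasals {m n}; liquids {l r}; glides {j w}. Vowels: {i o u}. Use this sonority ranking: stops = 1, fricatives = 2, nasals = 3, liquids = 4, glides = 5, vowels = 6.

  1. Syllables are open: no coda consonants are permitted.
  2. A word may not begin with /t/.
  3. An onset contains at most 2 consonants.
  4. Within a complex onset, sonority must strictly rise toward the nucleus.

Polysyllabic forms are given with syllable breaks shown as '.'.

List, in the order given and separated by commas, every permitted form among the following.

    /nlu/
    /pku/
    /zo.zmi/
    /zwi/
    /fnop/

/nlu/ — σ1 onset /nl/ (3→4 rises), coda /∅/ ok → permitted
/pku/ — violates constraint 4: syllable 1 onset /pk/: /p/ (stop, 1) → /k/ (stop, 1) does not rise → not permitted
/zo.zmi/ — σ1 onset /z/, coda /∅/ ok; σ2 onset /zm/ (2→3 rises), coda /∅/ ok → permitted
/zwi/ — σ1 onset /zw/ (2→5 rises), coda /∅/ ok → permitted
/fnop/ — violates constraint 1: syllable 1 coda /p/ has 1 consonant (> 0) → not permitted

/nlu/, /zo.zmi/, /zwi/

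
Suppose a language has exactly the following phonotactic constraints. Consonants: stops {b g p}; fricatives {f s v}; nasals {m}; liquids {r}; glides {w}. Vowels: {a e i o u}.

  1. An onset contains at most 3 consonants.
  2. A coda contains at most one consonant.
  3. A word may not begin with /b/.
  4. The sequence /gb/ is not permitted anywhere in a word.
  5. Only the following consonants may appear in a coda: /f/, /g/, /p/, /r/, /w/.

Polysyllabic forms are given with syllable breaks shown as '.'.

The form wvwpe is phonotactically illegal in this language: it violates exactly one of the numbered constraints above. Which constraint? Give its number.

wvwpe: syllable 1 onset /wvwp/ has 4 consonants (> 3).
This is a violation of constraint 1: "An onset contains at most 3 consonants."
The remaining constraints (2, 3, 4, 5) are satisfied.

1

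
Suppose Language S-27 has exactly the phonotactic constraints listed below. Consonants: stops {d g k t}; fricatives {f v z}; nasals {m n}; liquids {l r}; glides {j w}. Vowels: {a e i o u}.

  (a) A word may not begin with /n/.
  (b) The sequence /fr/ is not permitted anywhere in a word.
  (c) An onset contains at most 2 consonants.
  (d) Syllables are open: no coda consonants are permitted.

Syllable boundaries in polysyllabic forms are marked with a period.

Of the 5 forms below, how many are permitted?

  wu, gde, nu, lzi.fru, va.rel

2

wu — σ1 onset /w/, coda /∅/ ok → permitted
gde — σ1 onset /gd/ (2C), coda /∅/ ok → permitted
nu — violates constraint (a): word begins with /n/ → not permitted
lzi.fru — violates constraint (b): contains banned sequence /fr/ → not permitted
va.rel — violates constraint (d): syllable 2 coda /l/ has 1 consonant (> 0) → not permitted
Permitted: wu, gde → 2.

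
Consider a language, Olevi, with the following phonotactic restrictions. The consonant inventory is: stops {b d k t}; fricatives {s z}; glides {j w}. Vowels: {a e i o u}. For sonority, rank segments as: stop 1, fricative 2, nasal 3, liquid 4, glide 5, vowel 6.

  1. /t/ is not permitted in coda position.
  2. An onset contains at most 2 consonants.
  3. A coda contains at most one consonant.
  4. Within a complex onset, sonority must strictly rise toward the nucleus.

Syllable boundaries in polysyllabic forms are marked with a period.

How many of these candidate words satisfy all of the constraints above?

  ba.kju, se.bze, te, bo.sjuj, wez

ba.kju — σ1 onset /b/, coda /∅/ ok; σ2 onset /kj/ (1→5 rises), coda /∅/ ok → phonotactically legal
se.bze — σ1 onset /s/, coda /∅/ ok; σ2 onset /bz/ (1→2 rises), coda /∅/ ok → phonotactically legal
te — σ1 onset /t/, coda /∅/ ok → phonotactically legal
bo.sjuj — σ1 onset /b/, coda /∅/ ok; σ2 onset /sj/ (2→5 rises), coda /j/ ok → phonotactically legal
wez — σ1 onset /w/, coda /z/ ok → phonotactically legal
Phonotactically legal: ba.kju, se.bze, te, bo.sjuj, wez → 5.

5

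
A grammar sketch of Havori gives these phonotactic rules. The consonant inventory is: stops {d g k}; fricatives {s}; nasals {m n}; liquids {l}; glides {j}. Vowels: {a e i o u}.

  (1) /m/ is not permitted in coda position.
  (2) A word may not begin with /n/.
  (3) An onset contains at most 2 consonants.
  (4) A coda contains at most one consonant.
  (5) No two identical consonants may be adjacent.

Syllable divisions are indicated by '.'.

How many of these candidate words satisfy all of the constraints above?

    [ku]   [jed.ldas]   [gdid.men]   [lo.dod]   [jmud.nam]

[ku] — σ1 onset /k/, coda /∅/ ok → licit
[jed.ldas] — σ1 onset /j/, coda /d/ ok; σ2 onset /ld/ (2C), coda /s/ ok → licit
[gdid.men] — σ1 onset /gd/ (2C), coda /d/ ok; σ2 onset /m/, coda /n/ ok → licit
[lo.dod] — σ1 onset /l/, coda /∅/ ok; σ2 onset /d/, coda /d/ ok → licit
[jmud.nam] — violates constraint 1: syllable 2 coda contains /m/ → illicit
Licit: [ku], [jed.ldas], [gdid.men], [lo.dod] → 4.

4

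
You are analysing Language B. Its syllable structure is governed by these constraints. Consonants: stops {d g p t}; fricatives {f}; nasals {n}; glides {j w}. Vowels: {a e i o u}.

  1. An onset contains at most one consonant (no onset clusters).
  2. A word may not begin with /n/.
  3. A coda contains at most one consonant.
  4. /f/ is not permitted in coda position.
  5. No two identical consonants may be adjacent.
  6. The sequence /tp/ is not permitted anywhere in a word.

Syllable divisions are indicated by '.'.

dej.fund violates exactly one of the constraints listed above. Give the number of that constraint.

dej.fund: syllable 2 coda /nd/ has 2 consonants (> 1).
This is a violation of constraint 3: "A coda contains at most one consonant."
The remaining constraints (1, 2, 4, 5, 6) are satisfied.

3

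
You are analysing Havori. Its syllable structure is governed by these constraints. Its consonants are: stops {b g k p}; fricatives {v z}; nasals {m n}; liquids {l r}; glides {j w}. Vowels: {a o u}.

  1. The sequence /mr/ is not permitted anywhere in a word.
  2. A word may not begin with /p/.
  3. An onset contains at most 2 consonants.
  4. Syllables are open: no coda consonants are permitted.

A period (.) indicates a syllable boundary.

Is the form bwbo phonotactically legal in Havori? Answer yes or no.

no

bwbo — violates constraint 3: syllable 1 onset /bwb/ has 3 consonants (> 2) → phonotactically illegal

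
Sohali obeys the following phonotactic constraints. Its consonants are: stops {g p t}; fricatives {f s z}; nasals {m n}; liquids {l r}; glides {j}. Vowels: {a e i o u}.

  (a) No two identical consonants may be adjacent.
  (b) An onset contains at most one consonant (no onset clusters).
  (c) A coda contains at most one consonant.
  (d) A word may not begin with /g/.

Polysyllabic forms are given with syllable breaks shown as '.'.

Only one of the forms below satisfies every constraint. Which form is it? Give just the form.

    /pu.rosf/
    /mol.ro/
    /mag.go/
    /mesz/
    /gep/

/mol.ro/

/pu.rosf/ — violates constraint (c): syllable 2 coda /sf/ has 2 consonants (> 1) → ill-formed
/mol.ro/ — σ1 onset /m/, coda /l/ ok; σ2 onset /r/, coda /∅/ ok → well-formed
/mag.go/ — violates constraint (a): adjacent identical consonants /gg/ → ill-formed
/mesz/ — violates constraint (c): syllable 1 coda /sz/ has 2 consonants (> 1) → ill-formed
/gep/ — violates constraint (d): word begins with /g/ → ill-formed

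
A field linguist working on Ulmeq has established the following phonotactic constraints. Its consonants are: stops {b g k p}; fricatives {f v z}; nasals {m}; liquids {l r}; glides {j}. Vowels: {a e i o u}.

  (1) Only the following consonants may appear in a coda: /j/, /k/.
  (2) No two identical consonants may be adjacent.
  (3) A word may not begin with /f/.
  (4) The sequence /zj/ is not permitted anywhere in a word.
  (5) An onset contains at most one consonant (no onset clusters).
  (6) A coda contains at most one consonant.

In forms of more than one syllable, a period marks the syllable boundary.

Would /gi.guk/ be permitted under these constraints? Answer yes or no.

/gi.guk/ — σ1 onset /g/, coda /∅/ ok; σ2 onset /g/, coda /k/ ok → permitted

yes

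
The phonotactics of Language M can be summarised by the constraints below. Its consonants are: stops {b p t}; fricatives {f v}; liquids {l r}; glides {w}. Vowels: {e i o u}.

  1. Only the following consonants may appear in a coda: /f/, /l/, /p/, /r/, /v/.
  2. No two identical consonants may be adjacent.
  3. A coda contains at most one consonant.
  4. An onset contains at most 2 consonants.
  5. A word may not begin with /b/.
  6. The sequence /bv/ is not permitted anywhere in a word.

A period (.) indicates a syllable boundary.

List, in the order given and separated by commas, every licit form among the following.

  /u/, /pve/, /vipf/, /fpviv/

/u/, /pve/

/u/ — σ1 onset /∅/, coda /∅/ ok → licit
/pve/ — σ1 onset /pv/ (2C), coda /∅/ ok → licit
/vipf/ — violates constraint 3: syllable 1 coda /pf/ has 2 consonants (> 1) → illicit
/fpviv/ — violates constraint 4: syllable 1 onset /fpv/ has 3 consonants (> 2) → illicit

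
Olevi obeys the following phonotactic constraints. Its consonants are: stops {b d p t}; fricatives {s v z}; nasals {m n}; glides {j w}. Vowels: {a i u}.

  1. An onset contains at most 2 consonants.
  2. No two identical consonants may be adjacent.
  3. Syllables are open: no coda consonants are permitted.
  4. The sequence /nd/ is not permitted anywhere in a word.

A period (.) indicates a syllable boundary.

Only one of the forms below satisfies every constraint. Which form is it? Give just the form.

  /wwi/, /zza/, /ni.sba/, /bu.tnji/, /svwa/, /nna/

/ni.sba/

/wwi/ — violates constraint 2: adjacent identical consonants /ww/ → ill-formed
/zza/ — violates constraint 2: adjacent identical consonants /zz/ → ill-formed
/ni.sba/ — σ1 onset /n/, coda /∅/ ok; σ2 onset /sb/ (2C), coda /∅/ ok → well-formed
/bu.tnji/ — violates constraint 1: syllable 2 onset /tnj/ has 3 consonants (> 2) → ill-formed
/svwa/ — violates constraint 1: syllable 1 onset /svw/ has 3 consonants (> 2) → ill-formed
/nna/ — violates constraint 2: adjacent identical consonants /nn/ → ill-formed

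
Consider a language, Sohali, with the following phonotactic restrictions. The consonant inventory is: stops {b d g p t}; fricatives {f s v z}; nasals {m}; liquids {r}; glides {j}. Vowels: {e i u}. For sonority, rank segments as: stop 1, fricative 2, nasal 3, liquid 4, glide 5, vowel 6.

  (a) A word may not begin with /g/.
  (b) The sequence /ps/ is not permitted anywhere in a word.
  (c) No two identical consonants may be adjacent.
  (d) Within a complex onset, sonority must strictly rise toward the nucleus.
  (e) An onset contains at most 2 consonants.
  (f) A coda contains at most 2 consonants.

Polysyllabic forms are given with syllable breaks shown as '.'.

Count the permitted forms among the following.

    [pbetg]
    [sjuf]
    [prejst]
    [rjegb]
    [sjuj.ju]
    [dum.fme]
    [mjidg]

[pbetg] — violates constraint (d): syllable 1 onset /pb/: /p/ (stop, 1) → /b/ (stop, 1) does not rise → not permitted
[sjuf] — σ1 onset /sj/ (2→5 rises), coda /f/ ok → permitted
[prejst] — violates constraint (f): syllable 1 coda /jst/ has 3 consonants (> 2) → not permitted
[rjegb] — σ1 onset /rj/ (4→5 rises), coda /gb/ (2C) ok → permitted
[sjuj.ju] — violates constraint (c): adjacent identical consonants /jj/ → not permitted
[dum.fme] — σ1 onset /d/, coda /m/ ok; σ2 onset /fm/ (2→3 rises), coda /∅/ ok → permitted
[mjidg] — σ1 onset /mj/ (3→5 rises), coda /dg/ (2C) ok → permitted
Permitted: [sjuf], [rjegb], [dum.fme], [mjidg] → 4.

4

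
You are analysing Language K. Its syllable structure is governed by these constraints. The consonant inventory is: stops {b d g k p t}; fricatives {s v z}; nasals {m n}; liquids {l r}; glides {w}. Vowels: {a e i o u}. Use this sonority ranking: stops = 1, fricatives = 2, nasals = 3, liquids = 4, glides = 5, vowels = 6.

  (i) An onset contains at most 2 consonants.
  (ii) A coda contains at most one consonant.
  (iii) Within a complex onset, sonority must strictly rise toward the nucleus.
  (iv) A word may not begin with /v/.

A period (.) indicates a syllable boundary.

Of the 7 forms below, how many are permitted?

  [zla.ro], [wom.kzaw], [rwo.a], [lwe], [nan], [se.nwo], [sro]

[zla.ro] — σ1 onset /zl/ (2→4 rises), coda /∅/ ok; σ2 onset /r/, coda /∅/ ok → permitted
[wom.kzaw] — σ1 onset /w/, coda /m/ ok; σ2 onset /kz/ (1→2 rises), coda /w/ ok → permitted
[rwo.a] — σ1 onset /rw/ (4→5 rises), coda /∅/ ok; σ2 onset /∅/, coda /∅/ ok → permitted
[lwe] — σ1 onset /lw/ (4→5 rises), coda /∅/ ok → permitted
[nan] — σ1 onset /n/, coda /n/ ok → permitted
[se.nwo] — σ1 onset /s/, coda /∅/ ok; σ2 onset /nw/ (3→5 rises), coda /∅/ ok → permitted
[sro] — σ1 onset /sr/ (2→4 rises), coda /∅/ ok → permitted
Permitted: [zla.ro], [wom.kzaw], [rwo.a], [lwe], [nan], [se.nwo], [sro] → 7.

7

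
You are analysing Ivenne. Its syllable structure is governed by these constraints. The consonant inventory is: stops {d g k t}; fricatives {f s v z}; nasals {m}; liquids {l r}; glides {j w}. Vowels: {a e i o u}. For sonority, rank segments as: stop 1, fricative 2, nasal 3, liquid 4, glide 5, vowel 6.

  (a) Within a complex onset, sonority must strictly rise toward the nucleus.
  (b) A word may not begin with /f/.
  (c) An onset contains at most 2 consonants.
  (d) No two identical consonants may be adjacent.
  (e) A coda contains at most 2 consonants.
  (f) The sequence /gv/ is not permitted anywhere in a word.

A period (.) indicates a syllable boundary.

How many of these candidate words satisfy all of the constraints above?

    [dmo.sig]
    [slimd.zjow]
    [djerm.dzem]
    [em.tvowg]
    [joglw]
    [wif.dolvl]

[dmo.sig] — σ1 onset /dm/ (1→3 rises), coda /∅/ ok; σ2 onset /s/, coda /g/ ok → well-formed
[slimd.zjow] — σ1 onset /sl/ (2→4 rises), coda /md/ (2C) ok; σ2 onset /zj/ (2→5 rises), coda /w/ ok → well-formed
[djerm.dzem] — σ1 onset /dj/ (1→5 rises), coda /rm/ (2C) ok; σ2 onset /dz/ (1→2 rises), coda /m/ ok → well-formed
[em.tvowg] — σ1 onset /∅/, coda /m/ ok; σ2 onset /tv/ (1→2 rises), coda /wg/ (2C) ok → well-formed
[joglw] — violates constraint (e): syllable 1 coda /glw/ has 3 consonants (> 2) → ill-formed
[wif.dolvl] — violates constraint (e): syllable 2 coda /lvl/ has 3 consonants (> 2) → ill-formed
Well-formed: [dmo.sig], [slimd.zjow], [djerm.dzem], [em.tvowg] → 4.

4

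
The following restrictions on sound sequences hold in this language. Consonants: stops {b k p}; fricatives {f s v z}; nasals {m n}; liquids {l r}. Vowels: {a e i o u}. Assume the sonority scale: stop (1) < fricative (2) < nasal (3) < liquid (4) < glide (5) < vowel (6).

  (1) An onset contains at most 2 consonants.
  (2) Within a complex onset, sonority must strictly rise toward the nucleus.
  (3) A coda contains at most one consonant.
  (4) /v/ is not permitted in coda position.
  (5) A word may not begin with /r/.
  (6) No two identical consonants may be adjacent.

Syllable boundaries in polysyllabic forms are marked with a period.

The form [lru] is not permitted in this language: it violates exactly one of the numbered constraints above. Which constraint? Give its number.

[lru]: syllable 1 onset /lr/: /l/ (liquid, 4) → /r/ (liquid, 4) does not rise.
This is a violation of constraint 2: "Within a complex onset, sonority must strictly rise toward the nucleus."
The remaining constraints (1, 3, 4, 5, 6) are satisfied.

2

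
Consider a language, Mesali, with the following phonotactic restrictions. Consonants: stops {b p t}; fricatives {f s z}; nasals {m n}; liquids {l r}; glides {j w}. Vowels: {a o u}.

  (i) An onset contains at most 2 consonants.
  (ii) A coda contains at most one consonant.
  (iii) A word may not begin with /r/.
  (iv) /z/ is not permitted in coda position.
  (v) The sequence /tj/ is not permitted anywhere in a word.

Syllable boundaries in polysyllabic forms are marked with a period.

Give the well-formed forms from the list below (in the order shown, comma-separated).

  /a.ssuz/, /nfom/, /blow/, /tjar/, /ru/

/nfom/, /blow/

/a.ssuz/ — violates constraint (iv): syllable 2 coda contains /z/ → ill-formed
/nfom/ — σ1 onset /nf/ (2C), coda /m/ ok → well-formed
/blow/ — σ1 onset /bl/ (2C), coda /w/ ok → well-formed
/tjar/ — violates constraint (v): contains banned sequence /tj/ → ill-formed
/ru/ — violates constraint (iii): word begins with /r/ → ill-formed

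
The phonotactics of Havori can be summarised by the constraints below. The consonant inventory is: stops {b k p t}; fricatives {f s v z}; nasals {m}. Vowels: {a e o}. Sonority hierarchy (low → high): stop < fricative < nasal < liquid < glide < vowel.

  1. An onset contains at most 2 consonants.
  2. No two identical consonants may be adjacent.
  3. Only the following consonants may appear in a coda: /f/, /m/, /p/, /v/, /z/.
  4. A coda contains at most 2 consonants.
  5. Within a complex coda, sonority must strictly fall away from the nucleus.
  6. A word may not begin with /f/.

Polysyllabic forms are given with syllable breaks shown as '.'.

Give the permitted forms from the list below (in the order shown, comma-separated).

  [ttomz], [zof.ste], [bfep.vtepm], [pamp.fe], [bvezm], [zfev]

[zof.ste], [pamp.fe], [zfev]

[ttomz] — violates constraint 2: adjacent identical consonants /tt/ → not permitted
[zof.ste] — σ1 onset /z/, coda /f/ ok; σ2 onset /st/ (2C), coda /∅/ ok → permitted
[bfep.vtepm] — violates constraint 5: syllable 2 coda /pm/: /p/ (stop, 1) → /m/ (nasal, 3) does not fall → not permitted
[pamp.fe] — σ1 onset /p/, coda /mp/ (3→1 falls) ok; σ2 onset /f/, coda /∅/ ok → permitted
[bvezm] — violates constraint 5: syllable 1 coda /zm/: /z/ (fricative, 2) → /m/ (nasal, 3) does not fall → not permitted
[zfev] — σ1 onset /zf/ (2C), coda /v/ ok → permitted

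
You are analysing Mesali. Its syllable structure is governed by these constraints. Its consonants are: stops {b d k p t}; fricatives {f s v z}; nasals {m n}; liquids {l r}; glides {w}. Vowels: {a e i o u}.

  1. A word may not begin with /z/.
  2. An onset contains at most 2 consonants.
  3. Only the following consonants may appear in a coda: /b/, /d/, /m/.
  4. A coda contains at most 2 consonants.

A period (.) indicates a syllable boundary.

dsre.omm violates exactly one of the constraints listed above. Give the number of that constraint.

dsre.omm: syllable 1 onset /dsr/ has 3 consonants (> 2).
This is a violation of constraint 2: "An onset contains at most 2 consonants."
The remaining constraints (1, 3, 4) are satisfied.

2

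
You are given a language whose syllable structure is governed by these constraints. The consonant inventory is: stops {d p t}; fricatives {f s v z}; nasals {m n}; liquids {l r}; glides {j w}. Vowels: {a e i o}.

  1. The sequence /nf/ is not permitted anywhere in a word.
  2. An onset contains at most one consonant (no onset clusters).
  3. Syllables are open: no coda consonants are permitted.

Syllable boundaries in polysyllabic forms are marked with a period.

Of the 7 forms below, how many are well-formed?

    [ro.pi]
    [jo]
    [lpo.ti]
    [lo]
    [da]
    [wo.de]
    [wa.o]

6

[ro.pi] — σ1 onset /r/, coda /∅/ ok; σ2 onset /p/, coda /∅/ ok → well-formed
[jo] — σ1 onset /j/, coda /∅/ ok → well-formed
[lpo.ti] — violates constraint 2: syllable 1 onset /lp/ has 2 consonants (> 1) → ill-formed
[lo] — σ1 onset /l/, coda /∅/ ok → well-formed
[da] — σ1 onset /d/, coda /∅/ ok → well-formed
[wo.de] — σ1 onset /w/, coda /∅/ ok; σ2 onset /d/, coda /∅/ ok → well-formed
[wa.o] — σ1 onset /w/, coda /∅/ ok; σ2 onset /∅/, coda /∅/ ok → well-formed
Well-formed: [ro.pi], [jo], [lo], [da], [wo.de], [wa.o] → 6.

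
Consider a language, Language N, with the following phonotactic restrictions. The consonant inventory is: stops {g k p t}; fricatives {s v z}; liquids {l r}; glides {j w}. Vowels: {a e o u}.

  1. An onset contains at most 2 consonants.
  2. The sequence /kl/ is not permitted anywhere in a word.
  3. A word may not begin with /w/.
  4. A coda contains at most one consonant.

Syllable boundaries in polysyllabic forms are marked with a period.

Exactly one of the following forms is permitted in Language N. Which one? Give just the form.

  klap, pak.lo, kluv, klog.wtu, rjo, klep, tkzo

klap — violates constraint 2: contains banned sequence /kl/ → not permitted
pak.lo — violates constraint 2: contains banned sequence /kl/ → not permitted
kluv — violates constraint 2: contains banned sequence /kl/ → not permitted
klog.wtu — violates constraint 2: contains banned sequence /kl/ → not permitted
rjo — σ1 onset /rj/ (2C), coda /∅/ ok → permitted
klep — violates constraint 2: contains banned sequence /kl/ → not permitted
tkzo — violates constraint 1: syllable 1 onset /tkz/ has 3 consonants (> 2) → not permitted

rjo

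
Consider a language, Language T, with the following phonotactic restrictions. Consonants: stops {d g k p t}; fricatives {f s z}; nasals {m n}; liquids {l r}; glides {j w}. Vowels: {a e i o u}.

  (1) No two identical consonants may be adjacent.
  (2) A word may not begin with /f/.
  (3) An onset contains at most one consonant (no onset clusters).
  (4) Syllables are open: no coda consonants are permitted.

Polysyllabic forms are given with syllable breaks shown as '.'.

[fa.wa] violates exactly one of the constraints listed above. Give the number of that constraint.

[fa.wa]: word begins with /f/.
This is a violation of constraint 2: "A word may not begin with /f/."
The remaining constraints (1, 3, 4) are satisfied.

2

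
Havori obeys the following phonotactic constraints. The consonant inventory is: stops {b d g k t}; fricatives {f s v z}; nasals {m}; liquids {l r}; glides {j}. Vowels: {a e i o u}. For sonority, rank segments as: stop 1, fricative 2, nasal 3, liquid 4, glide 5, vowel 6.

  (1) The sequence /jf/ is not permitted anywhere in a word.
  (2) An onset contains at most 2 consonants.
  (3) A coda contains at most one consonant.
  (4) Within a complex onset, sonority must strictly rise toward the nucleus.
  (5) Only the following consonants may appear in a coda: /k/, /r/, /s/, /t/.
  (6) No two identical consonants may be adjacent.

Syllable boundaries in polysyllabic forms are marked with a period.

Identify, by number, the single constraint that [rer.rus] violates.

6

[rer.rus]: adjacent identical consonants /rr/.
This is a violation of constraint 6: "No two identical consonants may be adjacent."
The remaining constraints (1, 2, 3, 4, 5) are satisfied.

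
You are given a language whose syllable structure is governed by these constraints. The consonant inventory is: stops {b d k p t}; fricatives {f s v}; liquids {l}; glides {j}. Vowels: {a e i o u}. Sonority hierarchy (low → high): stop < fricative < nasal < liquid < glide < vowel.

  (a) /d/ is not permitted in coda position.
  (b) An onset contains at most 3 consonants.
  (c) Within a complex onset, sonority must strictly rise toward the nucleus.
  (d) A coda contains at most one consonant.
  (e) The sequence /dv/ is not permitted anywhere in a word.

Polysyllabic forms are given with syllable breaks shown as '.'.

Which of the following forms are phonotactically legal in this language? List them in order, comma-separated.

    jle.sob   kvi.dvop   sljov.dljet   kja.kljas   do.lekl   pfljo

jle.sob — violates constraint (c): syllable 1 onset /jl/: /j/ (glide, 5) → /l/ (liquid, 4) does not rise → phonotactically illegal
kvi.dvop — violates constraint (e): contains banned sequence /dv/ → phonotactically illegal
sljov.dljet — σ1 onset /slj/ (2→4→5 rises), coda /v/ ok; σ2 onset /dlj/ (1→4→5 rises), coda /t/ ok → phonotactically legal
kja.kljas — σ1 onset /kj/ (1→5 rises), coda /∅/ ok; σ2 onset /klj/ (1→4→5 rises), coda /s/ ok → phonotactically legal
do.lekl — violates constraint (d): syllable 2 coda /kl/ has 2 consonants (> 1) → phonotactically illegal
pfljo — violates constraint (b): syllable 1 onset /pflj/ has 4 consonants (> 3) → phonotactically illegal

sljov.dljet, kja.kljas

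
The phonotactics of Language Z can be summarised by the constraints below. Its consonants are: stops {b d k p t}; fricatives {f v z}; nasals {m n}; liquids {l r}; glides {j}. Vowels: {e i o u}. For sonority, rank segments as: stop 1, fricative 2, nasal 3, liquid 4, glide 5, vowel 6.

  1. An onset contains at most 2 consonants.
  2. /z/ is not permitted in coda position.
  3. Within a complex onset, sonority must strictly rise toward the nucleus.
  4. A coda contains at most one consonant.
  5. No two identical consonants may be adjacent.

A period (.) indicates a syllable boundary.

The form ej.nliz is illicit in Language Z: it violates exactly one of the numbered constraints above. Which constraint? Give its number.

ej.nliz: syllable 2 coda contains /z/.
This is a violation of constraint 2: "/z/ is not permitted in coda position."
The remaining constraints (1, 3, 4, 5) are satisfied.

2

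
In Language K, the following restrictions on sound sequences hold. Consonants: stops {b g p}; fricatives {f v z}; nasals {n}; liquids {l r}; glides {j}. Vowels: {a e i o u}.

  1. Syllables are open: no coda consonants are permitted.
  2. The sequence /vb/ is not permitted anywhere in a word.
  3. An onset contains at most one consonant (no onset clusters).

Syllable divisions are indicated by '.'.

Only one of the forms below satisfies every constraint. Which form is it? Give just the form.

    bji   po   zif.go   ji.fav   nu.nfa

po

bji — violates constraint 3: syllable 1 onset /bj/ has 2 consonants (> 1) → illicit
po — σ1 onset /p/, coda /∅/ ok → licit
zif.go — violates constraint 1: syllable 1 coda /f/ has 1 consonant (> 0) → illicit
ji.fav — violates constraint 1: syllable 2 coda /v/ has 1 consonant (> 0) → illicit
nu.nfa — violates constraint 3: syllable 2 onset /nf/ has 2 consonants (> 1) → illicit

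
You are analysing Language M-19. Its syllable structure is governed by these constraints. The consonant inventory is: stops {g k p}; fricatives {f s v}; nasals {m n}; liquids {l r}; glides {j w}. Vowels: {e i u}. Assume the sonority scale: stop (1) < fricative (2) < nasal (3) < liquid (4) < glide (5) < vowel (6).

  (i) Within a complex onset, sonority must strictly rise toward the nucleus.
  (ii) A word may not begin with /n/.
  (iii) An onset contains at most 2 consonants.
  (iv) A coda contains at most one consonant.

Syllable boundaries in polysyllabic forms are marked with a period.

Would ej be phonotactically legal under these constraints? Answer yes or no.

yes

ej — σ1 onset /∅/, coda /j/ ok → phonotactically legal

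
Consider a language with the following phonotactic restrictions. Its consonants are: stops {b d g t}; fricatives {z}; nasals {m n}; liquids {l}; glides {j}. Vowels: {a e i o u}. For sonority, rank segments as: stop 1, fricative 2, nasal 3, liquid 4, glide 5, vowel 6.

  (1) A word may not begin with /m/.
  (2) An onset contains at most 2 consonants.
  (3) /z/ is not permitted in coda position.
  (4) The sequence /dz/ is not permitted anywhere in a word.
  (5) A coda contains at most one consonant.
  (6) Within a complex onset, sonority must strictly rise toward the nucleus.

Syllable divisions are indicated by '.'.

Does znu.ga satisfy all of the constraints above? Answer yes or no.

yes

znu.ga — σ1 onset /zn/ (2→3 rises), coda /∅/ ok; σ2 onset /g/, coda /∅/ ok → licit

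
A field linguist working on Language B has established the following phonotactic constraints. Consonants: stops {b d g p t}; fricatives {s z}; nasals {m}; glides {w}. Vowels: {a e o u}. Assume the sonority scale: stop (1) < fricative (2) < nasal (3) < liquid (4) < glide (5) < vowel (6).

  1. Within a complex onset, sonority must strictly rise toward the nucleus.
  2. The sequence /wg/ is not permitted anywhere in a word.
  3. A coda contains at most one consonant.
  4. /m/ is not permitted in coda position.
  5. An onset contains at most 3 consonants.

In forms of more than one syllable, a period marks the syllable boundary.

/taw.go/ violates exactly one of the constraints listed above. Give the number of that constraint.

2

/taw.go/: contains banned sequence /wg/.
This is a violation of constraint 2: "The sequence /wg/ is not permitted anywhere in a word."
The remaining constraints (1, 3, 4, 5) are satisfied.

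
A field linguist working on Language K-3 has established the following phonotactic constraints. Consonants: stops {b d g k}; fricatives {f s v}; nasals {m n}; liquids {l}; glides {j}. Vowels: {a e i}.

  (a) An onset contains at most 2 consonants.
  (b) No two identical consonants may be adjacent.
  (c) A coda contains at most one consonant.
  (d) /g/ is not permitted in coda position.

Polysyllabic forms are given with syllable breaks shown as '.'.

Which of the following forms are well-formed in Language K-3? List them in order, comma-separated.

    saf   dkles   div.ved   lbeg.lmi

saf

saf — σ1 onset /s/, coda /f/ ok → well-formed
dkles — violates constraint (a): syllable 1 onset /dkl/ has 3 consonants (> 2) → ill-formed
div.ved — violates constraint (b): adjacent identical consonants /vv/ → ill-formed
lbeg.lmi — violates constraint (d): syllable 1 coda contains /g/ → ill-formed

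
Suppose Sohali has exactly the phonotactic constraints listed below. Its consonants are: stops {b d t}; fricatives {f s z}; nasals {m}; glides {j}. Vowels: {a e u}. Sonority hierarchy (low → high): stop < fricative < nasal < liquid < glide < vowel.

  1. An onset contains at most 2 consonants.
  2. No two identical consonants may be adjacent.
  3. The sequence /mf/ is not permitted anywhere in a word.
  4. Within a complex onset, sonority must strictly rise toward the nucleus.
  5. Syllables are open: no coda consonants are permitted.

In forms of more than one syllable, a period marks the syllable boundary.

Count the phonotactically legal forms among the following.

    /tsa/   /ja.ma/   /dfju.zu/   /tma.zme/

3

/tsa/ — σ1 onset /ts/ (1→2 rises), coda /∅/ ok → phonotactically legal
/ja.ma/ — σ1 onset /j/, coda /∅/ ok; σ2 onset /m/, coda /∅/ ok → phonotactically legal
/dfju.zu/ — violates constraint 1: syllable 1 onset /dfj/ has 3 consonants (> 2) → phonotactically illegal
/tma.zme/ — σ1 onset /tm/ (1→3 rises), coda /∅/ ok; σ2 onset /zm/ (2→3 rises), coda /∅/ ok → phonotactically legal
Phonotactically legal: /tsa/, /ja.ma/, /tma.zme/ → 3.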